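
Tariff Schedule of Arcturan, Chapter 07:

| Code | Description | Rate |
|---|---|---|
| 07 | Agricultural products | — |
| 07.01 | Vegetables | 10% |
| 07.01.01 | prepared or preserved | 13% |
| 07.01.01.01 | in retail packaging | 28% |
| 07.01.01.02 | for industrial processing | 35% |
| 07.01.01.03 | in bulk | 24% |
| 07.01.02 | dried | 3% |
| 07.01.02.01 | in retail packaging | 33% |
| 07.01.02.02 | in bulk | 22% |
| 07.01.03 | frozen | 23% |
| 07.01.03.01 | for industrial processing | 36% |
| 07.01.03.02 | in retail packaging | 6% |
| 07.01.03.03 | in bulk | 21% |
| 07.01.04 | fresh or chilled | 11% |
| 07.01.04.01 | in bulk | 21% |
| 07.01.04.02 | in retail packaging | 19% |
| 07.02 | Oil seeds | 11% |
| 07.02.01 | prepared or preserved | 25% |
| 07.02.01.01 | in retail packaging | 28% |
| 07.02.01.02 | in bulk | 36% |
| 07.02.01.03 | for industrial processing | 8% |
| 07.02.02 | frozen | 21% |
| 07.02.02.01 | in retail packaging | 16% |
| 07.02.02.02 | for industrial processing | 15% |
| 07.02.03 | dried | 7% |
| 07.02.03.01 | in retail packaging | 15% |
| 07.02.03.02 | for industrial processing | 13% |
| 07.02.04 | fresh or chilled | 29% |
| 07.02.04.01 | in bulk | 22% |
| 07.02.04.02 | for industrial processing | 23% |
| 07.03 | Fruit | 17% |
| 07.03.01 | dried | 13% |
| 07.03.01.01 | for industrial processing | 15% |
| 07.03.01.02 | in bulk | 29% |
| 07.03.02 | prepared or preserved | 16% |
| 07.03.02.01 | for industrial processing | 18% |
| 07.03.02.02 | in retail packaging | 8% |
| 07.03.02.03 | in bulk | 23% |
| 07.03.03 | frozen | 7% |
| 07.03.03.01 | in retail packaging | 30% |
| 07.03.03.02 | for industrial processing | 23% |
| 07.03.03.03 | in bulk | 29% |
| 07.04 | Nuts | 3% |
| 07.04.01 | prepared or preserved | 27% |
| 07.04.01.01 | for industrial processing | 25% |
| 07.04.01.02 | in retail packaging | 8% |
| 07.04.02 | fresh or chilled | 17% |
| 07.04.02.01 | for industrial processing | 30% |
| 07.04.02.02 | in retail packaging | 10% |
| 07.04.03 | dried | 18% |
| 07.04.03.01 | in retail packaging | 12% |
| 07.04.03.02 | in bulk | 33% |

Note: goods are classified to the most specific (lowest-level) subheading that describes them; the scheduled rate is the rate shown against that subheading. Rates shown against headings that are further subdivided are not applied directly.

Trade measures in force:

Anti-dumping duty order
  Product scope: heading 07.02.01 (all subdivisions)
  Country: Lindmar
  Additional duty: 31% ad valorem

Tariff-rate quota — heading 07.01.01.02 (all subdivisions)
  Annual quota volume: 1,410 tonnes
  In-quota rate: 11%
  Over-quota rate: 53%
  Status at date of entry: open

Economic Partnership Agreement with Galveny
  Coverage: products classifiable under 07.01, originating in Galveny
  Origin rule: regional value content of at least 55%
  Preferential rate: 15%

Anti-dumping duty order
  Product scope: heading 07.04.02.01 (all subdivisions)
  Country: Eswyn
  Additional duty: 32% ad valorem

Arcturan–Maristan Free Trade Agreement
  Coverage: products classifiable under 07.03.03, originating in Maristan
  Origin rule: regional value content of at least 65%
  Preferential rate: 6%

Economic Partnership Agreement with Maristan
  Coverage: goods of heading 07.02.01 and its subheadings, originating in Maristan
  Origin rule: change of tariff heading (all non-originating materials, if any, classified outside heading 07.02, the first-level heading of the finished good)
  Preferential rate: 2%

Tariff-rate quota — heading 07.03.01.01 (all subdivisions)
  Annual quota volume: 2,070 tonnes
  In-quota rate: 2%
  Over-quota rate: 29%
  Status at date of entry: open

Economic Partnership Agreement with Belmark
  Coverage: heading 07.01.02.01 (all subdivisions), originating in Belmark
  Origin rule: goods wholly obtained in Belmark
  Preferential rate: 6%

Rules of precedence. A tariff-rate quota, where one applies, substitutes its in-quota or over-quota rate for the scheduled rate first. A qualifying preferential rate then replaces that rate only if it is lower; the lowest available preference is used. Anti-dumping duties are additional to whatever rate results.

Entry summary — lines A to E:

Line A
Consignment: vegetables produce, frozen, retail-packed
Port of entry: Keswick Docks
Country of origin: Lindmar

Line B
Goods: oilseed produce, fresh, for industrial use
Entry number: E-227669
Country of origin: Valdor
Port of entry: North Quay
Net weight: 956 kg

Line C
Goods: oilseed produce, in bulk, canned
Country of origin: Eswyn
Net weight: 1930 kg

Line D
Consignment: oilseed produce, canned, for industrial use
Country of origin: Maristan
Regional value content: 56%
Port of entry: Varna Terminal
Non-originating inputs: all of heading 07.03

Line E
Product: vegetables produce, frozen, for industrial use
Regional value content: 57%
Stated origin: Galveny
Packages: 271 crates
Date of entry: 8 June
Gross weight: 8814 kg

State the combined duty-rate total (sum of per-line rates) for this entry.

Line A: vegetables → 07.01; frozen → 07.01.03; retail-packed → 07.01.03.02. Scheduled 6%. No special measure applies. → 6%.
Line B: oilseed → 07.02; fresh → 07.02.04; for industrial use → 07.02.04.02. Scheduled 23%. No special measure applies. → 23%.
Line C: oilseed → 07.02; canned → 07.02.01; in bulk → 07.02.01.02. Scheduled 36%. No special measure applies. → 36%.
Line D: oilseed → 07.02; canned → 07.02.01; for industrial use → 07.02.01.03. Scheduled 8%. Maristan agreement on 07.03.03: 07.02.01.03 not covered; Maristan agreement on 07.02.01: CTH met → 2% available; preferential 2%. → 2%.
Line E: vegetables → 07.01; frozen → 07.01.03; for industrial use → 07.01.03.01. Scheduled 36%. Galveny agreement on 07.01: RVC ≥ 55% → 15% available; preferential 15%. → 15%.
Sum: 6% + 23% + 36% + 2% + 15% = 82%.

82%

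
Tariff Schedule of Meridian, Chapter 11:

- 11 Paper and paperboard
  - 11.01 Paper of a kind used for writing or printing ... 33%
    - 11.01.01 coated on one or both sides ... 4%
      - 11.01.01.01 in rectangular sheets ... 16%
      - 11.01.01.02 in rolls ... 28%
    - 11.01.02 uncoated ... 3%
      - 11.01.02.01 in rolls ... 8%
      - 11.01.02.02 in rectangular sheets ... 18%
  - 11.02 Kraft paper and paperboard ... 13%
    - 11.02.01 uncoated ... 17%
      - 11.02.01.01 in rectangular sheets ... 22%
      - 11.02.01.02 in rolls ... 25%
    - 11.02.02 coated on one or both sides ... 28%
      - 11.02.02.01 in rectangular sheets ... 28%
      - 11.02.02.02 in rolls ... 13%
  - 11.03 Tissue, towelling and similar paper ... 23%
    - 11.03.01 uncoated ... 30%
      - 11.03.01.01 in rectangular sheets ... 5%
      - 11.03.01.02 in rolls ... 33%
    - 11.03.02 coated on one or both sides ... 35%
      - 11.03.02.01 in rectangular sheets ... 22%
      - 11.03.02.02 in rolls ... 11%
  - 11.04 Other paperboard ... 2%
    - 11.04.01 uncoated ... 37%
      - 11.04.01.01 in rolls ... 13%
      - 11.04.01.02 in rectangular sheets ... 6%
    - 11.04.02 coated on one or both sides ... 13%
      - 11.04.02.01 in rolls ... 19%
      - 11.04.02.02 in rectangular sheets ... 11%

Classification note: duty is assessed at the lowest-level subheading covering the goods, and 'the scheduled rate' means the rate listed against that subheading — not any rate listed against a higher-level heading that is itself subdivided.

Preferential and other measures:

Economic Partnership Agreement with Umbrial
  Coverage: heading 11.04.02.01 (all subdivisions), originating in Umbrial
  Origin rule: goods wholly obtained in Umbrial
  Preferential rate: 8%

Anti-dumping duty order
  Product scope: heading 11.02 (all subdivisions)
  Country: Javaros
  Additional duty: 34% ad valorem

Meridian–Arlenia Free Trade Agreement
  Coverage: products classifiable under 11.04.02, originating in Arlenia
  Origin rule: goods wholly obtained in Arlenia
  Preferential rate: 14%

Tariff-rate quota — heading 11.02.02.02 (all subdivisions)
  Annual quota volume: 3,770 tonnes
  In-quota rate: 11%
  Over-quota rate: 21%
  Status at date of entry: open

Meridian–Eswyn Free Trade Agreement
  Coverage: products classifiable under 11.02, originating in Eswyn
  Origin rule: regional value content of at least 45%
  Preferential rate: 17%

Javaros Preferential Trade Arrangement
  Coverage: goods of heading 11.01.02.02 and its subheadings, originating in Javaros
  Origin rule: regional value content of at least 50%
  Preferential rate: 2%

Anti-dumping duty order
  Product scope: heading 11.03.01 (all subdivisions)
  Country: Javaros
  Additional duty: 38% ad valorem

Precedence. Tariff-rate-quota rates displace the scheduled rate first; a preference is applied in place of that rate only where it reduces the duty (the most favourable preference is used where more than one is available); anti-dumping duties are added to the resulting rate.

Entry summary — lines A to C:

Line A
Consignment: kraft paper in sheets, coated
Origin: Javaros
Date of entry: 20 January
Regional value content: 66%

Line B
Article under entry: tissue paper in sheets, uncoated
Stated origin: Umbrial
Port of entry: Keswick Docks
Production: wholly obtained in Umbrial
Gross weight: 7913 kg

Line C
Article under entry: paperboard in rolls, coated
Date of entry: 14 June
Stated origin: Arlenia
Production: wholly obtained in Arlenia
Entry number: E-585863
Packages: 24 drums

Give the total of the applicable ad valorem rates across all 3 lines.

Line A: kraft paper → 11.02; coated → 11.02.02; in sheets → 11.02.02.01. Scheduled 28%. Javaros agreement on 11.01.02.02: 11.02.02.01 not covered; anti-dumping (Javaros, 11.02): +34%; total 28% + 34% = 62%. → 62%.
Line B: tissue paper → 11.03; uncoated → 11.03.01; in sheets → 11.03.01.01. Scheduled 5%. Umbrial agreement on 11.04.02.01: 11.03.01.01 not covered. → 5%.
Line C: paperboard → 11.04; coated → 11.04.02; in rolls → 11.04.02.01. Scheduled 19%. Arlenia agreement on 11.04.02: wholly obtained → 14% available; preferential 14%. → 14%.
Sum: 62% + 5% + 14% = 81%.

81%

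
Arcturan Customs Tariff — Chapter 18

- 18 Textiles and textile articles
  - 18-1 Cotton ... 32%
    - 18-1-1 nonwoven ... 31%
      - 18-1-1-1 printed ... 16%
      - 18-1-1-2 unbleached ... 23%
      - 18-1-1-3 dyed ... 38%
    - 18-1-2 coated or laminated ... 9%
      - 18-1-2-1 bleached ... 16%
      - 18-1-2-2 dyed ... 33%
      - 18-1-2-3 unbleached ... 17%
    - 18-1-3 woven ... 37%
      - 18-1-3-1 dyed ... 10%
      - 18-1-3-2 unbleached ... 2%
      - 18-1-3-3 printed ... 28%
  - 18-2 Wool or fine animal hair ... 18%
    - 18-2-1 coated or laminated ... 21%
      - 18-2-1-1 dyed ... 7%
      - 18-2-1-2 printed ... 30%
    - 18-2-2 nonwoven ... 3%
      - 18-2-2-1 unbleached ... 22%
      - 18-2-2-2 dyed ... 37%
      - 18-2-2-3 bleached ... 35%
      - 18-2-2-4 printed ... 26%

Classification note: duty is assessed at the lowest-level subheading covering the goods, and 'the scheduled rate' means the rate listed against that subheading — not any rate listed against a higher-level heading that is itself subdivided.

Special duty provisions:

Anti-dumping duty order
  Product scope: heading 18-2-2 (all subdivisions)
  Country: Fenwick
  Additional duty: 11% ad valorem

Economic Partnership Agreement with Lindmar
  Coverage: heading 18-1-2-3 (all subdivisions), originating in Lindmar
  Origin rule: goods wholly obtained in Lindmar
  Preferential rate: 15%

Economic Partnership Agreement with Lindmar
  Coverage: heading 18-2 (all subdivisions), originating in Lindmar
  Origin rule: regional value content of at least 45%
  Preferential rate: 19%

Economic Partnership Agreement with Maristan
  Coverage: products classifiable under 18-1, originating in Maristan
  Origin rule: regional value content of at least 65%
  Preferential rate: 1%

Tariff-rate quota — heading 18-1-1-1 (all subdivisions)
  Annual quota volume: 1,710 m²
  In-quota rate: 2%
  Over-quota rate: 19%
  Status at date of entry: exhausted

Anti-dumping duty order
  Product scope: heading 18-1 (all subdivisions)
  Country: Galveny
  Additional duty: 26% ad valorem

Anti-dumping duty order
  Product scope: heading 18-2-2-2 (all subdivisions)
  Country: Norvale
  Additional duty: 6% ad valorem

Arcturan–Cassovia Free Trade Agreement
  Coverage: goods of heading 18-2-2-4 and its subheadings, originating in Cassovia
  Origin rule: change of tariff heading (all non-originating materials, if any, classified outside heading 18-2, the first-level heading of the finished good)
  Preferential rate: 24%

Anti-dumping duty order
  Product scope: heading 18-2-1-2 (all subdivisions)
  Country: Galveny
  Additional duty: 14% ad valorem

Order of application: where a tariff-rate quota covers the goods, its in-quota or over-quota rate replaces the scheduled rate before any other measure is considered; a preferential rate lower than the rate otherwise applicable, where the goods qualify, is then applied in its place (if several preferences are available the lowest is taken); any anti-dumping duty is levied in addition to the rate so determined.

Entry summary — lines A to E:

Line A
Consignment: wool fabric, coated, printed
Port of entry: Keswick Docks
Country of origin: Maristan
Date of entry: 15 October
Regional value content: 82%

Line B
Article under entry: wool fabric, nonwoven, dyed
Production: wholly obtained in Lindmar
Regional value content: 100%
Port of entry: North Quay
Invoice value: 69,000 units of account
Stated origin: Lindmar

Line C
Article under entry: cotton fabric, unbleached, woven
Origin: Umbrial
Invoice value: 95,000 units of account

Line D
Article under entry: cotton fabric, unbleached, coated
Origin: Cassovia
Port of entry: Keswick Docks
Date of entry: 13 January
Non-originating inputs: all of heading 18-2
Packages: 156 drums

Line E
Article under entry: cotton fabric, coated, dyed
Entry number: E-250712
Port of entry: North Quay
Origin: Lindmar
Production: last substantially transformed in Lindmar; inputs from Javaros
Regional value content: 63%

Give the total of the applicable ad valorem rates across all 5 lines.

101%

Line A: wool → 18-2; coated → 18-2-1; printed → 18-2-1-2. Scheduled 30%. Maristan agreement on 18-1: 18-2-1-2 not covered. → 30%.
Line B: wool → 18-2; nonwoven → 18-2-2; dyed → 18-2-2-2. Scheduled 37%. Lindmar agreement on 18-1-2-3: 18-2-2-2 not covered; Lindmar agreement on 18-2: RVC ≥ 45% → 19% available; preferential 19%. → 19%.
Line C: cotton → 18-1; woven → 18-1-3; unbleached → 18-1-3-2. Scheduled 2%. No special measure applies. → 2%.
Line D: cotton → 18-1; coated → 18-1-2; unbleached → 18-1-2-3. Scheduled 17%. Cassovia agreement on 18-2-2-4: 18-1-2-3 not covered. → 17%.
Line E: cotton → 18-1; coated → 18-1-2; dyed → 18-1-2-2. Scheduled 33%. Lindmar agreement on 18-1-2-3: 18-1-2-2 not covered; Lindmar agreement on 18-2: 18-1-2-2 not covered. → 33%.
Sum: 30% + 19% + 2% + 17% + 33% = 101%.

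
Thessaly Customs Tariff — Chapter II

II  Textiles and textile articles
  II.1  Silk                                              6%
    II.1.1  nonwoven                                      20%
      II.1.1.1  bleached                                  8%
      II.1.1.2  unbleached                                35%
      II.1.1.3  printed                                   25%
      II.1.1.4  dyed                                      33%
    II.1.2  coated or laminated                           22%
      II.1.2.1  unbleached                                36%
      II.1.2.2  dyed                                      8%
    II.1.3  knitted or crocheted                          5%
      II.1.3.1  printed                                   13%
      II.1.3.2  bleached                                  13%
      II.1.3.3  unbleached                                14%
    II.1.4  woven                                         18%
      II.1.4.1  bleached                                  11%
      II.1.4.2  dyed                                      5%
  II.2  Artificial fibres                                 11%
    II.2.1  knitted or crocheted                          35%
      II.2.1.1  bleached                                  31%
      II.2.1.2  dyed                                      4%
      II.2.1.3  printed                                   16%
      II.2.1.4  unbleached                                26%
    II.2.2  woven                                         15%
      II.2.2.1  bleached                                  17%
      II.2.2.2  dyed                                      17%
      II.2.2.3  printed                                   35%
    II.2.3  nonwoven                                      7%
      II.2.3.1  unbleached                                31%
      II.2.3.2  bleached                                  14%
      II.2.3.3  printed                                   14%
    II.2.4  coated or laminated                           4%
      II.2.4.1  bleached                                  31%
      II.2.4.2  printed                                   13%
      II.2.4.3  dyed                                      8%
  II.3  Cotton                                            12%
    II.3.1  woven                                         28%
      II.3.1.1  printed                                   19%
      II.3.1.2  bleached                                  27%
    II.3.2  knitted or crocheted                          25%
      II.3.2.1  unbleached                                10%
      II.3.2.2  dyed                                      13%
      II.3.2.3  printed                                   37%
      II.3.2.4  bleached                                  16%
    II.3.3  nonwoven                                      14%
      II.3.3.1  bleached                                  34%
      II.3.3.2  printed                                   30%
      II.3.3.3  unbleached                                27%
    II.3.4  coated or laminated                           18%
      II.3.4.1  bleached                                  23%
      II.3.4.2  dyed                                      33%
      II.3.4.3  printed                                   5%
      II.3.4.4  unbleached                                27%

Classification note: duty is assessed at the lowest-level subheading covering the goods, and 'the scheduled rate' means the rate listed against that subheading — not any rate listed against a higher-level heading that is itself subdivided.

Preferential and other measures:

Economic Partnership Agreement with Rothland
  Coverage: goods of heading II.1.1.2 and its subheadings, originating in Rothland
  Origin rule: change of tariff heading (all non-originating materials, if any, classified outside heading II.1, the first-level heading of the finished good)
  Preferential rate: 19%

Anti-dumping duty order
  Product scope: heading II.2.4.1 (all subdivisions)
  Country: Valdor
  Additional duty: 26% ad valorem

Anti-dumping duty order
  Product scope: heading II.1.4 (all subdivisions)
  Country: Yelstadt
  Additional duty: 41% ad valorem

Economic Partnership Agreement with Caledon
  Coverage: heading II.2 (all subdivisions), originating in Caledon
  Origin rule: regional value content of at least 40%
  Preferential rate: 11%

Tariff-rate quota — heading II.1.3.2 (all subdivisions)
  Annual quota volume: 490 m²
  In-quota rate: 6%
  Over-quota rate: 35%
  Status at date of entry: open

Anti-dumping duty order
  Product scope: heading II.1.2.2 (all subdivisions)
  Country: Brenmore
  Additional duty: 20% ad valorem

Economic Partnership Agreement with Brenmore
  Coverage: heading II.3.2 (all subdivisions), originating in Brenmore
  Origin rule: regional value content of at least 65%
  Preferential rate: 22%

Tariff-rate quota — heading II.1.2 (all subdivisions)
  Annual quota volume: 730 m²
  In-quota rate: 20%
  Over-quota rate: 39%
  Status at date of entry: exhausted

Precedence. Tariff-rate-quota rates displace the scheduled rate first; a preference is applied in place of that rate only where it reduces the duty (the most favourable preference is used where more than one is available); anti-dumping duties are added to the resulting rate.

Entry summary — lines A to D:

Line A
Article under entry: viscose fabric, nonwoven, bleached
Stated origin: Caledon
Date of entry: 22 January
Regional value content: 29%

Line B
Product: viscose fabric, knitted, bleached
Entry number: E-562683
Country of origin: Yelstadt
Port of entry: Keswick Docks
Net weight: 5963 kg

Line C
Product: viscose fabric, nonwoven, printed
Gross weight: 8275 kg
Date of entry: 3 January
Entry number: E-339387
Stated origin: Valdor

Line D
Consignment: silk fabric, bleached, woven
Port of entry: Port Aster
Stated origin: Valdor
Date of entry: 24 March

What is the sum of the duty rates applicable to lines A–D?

Line A: viscose → II.2; nonwoven → II.2.3; bleached → II.2.3.2. Scheduled 14%. Caledon agreement on II.2: RVC < 40%. → 14%.
Line B: viscose → II.2; knitted → II.2.1; bleached → II.2.1.1. Scheduled 31%. No special measure applies. → 31%.
Line C: viscose → II.2; nonwoven → II.2.3; printed → II.2.3.3. Scheduled 14%. No special measure applies. → 14%.
Line D: silk → II.1; woven → II.1.4; bleached → II.1.4.1. Scheduled 11%. No special measure applies. → 11%.
Sum: 14% + 31% + 14% + 11% = 70%.

70%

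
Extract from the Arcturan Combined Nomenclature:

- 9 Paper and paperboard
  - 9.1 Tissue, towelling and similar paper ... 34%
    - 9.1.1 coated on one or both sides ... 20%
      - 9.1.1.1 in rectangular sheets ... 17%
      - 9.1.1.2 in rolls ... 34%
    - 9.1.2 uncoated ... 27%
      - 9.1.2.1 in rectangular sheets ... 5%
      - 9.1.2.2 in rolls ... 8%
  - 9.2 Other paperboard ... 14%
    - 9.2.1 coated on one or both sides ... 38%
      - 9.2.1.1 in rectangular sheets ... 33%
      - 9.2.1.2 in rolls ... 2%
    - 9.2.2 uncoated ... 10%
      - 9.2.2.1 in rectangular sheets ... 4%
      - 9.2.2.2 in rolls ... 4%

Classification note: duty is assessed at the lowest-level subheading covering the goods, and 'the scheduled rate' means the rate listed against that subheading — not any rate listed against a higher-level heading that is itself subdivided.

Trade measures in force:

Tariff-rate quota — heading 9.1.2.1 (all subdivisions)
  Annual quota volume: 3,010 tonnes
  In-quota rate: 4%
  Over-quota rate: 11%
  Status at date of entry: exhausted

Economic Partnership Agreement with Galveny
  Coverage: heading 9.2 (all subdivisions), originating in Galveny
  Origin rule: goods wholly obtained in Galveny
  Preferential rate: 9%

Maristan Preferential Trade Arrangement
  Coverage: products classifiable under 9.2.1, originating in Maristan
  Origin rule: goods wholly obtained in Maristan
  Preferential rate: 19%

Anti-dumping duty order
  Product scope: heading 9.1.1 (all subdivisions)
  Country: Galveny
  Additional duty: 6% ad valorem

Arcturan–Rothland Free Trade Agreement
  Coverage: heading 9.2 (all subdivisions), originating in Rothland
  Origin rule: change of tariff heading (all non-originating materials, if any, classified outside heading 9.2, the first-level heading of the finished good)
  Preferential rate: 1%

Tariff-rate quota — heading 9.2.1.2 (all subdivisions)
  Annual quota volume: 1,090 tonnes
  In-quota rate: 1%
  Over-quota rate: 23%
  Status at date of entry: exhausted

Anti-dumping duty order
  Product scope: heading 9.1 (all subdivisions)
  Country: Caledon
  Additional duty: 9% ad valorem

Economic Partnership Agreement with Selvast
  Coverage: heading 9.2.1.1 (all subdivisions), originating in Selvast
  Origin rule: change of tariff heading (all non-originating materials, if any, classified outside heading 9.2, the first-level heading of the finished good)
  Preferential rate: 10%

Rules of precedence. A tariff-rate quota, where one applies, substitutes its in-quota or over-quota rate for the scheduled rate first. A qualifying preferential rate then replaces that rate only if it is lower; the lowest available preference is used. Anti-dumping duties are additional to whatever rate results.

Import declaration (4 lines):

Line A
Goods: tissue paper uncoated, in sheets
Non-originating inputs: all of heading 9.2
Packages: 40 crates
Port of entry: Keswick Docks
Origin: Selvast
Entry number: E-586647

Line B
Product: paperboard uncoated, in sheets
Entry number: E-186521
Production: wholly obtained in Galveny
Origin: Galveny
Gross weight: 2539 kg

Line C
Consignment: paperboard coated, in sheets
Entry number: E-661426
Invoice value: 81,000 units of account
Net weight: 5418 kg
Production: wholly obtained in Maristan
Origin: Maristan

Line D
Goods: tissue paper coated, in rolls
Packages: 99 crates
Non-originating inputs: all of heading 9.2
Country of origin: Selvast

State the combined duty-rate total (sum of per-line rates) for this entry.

Line A: tissue paper → 9.1; uncoated → 9.1.2; in sheets → 9.1.2.1. Scheduled 5%. quota on 9.1.2.1 exhausted → over-quota 11%; Selvast agreement on 9.2.1.1: 9.1.2.1 not covered. → 11%.
Line B: paperboard → 9.2; uncoated → 9.2.2; in sheets → 9.2.2.1. Scheduled 4%. Galveny agreement on 9.2: wholly obtained → 9% available; preference 9% not lower than 4% → no reduction. → 4%.
Line C: paperboard → 9.2; coated → 9.2.1; in sheets → 9.2.1.1. Scheduled 33%. Maristan agreement on 9.2.1: wholly obtained → 19% available; preferential 19%. → 19%.
Line D: tissue paper → 9.1; coated → 9.1.1; in rolls → 9.1.1.2. Scheduled 34%. Selvast agreement on 9.2.1.1: 9.1.1.2 not covered. → 34%.
Sum: 11% + 4% + 19% + 34% = 68%.

68%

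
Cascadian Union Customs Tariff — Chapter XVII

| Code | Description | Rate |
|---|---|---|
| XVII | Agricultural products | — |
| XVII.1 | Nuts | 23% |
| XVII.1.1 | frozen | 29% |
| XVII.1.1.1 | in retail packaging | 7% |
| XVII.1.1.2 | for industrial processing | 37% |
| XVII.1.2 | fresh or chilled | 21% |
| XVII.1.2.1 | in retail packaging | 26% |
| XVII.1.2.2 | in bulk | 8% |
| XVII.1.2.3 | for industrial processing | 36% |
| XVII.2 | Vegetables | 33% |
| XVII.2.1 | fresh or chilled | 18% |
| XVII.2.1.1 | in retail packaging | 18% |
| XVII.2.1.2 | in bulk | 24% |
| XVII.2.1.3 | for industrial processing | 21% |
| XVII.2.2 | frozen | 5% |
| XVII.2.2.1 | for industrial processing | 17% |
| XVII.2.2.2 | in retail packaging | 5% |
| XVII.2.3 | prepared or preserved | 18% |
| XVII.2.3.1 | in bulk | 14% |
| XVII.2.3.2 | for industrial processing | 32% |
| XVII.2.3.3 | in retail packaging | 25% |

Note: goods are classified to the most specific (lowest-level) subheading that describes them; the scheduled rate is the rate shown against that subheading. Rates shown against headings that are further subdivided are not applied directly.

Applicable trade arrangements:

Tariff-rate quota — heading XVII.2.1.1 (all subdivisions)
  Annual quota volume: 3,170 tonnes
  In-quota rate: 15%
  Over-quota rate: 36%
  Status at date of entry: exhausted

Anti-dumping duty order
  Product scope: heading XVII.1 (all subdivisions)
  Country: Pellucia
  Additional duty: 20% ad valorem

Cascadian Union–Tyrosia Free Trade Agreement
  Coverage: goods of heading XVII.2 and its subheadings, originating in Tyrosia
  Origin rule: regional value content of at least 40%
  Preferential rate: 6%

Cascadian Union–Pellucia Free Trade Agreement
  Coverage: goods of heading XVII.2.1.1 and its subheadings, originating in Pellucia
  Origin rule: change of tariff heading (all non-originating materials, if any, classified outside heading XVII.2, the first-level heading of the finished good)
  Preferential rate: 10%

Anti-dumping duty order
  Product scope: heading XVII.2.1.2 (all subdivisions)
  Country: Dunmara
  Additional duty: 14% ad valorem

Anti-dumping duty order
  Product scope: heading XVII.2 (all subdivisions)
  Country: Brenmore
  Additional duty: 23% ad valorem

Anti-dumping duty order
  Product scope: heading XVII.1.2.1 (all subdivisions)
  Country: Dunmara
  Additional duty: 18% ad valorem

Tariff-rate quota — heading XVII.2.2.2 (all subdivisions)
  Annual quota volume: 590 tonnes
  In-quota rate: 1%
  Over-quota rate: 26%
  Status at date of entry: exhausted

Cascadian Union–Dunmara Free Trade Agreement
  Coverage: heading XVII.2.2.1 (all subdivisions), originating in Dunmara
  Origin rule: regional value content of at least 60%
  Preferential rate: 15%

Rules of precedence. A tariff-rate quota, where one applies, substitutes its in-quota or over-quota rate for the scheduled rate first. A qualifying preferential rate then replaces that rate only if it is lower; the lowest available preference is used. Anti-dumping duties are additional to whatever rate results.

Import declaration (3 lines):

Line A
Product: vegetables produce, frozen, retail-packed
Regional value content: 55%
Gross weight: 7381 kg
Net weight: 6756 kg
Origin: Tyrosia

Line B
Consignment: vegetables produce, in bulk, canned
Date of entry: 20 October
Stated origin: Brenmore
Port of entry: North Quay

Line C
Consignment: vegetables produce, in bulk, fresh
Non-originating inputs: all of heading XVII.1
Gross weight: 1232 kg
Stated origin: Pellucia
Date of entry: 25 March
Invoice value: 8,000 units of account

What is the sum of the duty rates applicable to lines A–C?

Line A: vegetables → XVII.2; frozen → XVII.2.2; retail-packed → XVII.2.2.2. Scheduled 5%. quota on XVII.2.2.2 exhausted → over-quota 26%; Tyrosia agreement on XVII.2: RVC ≥ 40% → 6% available; preferential 6%. → 6%.
Line B: vegetables → XVII.2; canned → XVII.2.3; in bulk → XVII.2.3.1. Scheduled 14%. anti-dumping (Brenmore, XVII.2): +23%; total 14% + 23% = 37%. → 37%.
Line C: vegetables → XVII.2; fresh → XVII.2.1; in bulk → XVII.2.1.2. Scheduled 24%. Pellucia agreement on XVII.2.1.1: XVII.2.1.2 not covered. → 24%.
Sum: 6% + 37% + 24% = 67%.

67%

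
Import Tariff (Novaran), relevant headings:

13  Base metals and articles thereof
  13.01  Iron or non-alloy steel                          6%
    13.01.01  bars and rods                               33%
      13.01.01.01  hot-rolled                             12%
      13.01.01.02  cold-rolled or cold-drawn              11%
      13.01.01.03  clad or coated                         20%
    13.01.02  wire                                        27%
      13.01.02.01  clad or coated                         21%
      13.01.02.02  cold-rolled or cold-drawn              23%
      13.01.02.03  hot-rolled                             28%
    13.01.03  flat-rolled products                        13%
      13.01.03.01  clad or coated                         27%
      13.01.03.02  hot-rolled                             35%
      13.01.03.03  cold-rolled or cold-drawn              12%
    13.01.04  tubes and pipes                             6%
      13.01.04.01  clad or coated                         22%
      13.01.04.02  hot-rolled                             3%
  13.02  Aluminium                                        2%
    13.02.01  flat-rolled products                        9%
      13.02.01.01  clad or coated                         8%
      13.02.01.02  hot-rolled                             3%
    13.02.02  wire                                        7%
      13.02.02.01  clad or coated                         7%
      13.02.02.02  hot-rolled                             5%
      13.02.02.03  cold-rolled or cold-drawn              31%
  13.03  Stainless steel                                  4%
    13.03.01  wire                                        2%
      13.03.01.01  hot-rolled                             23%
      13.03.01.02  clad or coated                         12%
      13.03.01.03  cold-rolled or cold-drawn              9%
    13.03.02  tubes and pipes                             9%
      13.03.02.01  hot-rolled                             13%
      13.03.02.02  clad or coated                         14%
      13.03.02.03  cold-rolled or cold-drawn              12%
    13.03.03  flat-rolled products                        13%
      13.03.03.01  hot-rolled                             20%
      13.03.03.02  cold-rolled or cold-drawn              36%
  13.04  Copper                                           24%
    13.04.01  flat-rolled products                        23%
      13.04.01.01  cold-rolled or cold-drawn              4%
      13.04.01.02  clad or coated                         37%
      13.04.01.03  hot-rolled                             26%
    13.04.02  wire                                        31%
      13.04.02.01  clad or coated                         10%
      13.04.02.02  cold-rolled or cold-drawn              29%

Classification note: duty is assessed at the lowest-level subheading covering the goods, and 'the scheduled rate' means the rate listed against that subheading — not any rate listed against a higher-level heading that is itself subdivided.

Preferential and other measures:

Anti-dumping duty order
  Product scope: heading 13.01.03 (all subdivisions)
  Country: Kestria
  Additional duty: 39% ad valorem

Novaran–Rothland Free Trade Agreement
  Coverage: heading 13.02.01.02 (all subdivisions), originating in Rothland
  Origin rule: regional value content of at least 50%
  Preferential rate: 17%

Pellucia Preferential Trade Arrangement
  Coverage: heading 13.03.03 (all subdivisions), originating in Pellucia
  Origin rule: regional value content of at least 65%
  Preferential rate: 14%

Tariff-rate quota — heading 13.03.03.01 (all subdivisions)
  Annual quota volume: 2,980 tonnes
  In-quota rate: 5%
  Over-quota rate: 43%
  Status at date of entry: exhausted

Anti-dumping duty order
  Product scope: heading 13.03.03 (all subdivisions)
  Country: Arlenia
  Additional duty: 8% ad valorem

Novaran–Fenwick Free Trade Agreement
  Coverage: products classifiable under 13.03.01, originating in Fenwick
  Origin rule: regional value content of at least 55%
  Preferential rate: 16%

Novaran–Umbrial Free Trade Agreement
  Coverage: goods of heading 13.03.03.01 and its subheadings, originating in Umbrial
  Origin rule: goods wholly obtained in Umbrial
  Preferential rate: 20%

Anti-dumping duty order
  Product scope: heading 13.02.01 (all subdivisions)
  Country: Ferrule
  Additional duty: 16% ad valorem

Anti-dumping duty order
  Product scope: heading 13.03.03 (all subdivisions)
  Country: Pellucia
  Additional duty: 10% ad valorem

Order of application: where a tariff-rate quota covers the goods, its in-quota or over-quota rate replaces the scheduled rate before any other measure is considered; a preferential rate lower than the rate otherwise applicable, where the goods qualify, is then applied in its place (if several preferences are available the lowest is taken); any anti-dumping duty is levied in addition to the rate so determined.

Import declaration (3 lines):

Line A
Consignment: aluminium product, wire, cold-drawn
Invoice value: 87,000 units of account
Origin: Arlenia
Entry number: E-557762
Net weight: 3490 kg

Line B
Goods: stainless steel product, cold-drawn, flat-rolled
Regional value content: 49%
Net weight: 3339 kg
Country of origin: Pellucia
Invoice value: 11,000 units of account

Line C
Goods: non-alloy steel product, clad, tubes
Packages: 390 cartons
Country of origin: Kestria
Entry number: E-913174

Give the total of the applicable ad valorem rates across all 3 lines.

99%

Line A: aluminium → 13.02; wire → 13.02.02; cold-drawn → 13.02.02.03. Scheduled 31%. No special measure applies. → 31%.
Line B: stainless steel → 13.03; flat-rolled → 13.03.03; cold-drawn → 13.03.03.02. Scheduled 36%. Pellucia agreement on 13.03.03: RVC < 65%; anti-dumping (Pellucia, 13.03.03): +10%; total 36% + 10% = 46%. → 46%.
Line C: non-alloy steel → 13.01; tubes → 13.01.04; clad → 13.01.04.01. Scheduled 22%. No special measure applies. → 22%.
Sum: 31% + 46% + 22% = 99%.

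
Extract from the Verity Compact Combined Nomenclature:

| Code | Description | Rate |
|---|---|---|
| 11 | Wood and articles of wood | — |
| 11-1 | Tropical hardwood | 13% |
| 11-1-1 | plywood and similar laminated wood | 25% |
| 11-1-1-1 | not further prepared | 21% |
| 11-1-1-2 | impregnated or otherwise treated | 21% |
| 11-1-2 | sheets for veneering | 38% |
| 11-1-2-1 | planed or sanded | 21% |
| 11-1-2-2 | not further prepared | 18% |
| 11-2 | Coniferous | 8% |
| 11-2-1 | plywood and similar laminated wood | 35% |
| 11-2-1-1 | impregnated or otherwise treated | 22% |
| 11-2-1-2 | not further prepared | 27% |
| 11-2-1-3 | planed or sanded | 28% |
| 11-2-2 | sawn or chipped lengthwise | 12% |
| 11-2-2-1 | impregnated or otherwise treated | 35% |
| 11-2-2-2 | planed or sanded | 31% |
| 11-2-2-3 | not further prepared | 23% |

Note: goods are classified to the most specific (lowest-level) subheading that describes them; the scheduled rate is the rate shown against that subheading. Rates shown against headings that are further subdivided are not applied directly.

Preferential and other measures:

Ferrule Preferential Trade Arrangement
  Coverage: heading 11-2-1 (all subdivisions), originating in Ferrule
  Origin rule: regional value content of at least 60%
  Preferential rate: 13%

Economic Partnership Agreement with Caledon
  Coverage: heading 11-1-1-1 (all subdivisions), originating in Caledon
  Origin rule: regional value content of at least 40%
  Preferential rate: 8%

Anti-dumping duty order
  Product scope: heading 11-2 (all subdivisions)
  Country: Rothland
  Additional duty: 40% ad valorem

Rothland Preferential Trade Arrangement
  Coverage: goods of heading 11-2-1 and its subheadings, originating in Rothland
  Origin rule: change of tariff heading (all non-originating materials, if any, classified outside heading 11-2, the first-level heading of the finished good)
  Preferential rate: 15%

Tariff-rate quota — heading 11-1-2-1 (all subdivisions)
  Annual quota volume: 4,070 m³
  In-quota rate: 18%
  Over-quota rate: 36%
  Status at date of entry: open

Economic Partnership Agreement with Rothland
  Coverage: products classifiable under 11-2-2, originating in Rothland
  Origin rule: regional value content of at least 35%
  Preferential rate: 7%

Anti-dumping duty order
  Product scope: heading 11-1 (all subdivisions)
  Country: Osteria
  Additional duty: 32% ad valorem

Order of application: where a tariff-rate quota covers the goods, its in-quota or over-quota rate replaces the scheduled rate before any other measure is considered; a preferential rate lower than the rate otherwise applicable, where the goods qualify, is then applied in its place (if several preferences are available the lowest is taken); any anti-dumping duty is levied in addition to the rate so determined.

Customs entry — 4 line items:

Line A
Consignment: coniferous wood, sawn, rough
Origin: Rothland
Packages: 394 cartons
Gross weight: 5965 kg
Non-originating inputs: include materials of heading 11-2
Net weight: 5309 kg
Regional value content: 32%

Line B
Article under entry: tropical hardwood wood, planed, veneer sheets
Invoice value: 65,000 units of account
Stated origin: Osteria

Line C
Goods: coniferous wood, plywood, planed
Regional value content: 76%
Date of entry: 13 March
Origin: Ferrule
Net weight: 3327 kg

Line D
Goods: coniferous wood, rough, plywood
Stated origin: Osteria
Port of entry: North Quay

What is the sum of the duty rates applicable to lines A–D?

Line A: coniferous → 11-2; sawn → 11-2-2; rough → 11-2-2-3. Scheduled 23%. Rothland agreement on 11-2-1: 11-2-2-3 not covered; Rothland agreement on 11-2-2: RVC < 35%; anti-dumping (Rothland, 11-2): +40%; total 23% + 40% = 63%. → 63%.
Line B: tropical hardwood → 11-1; veneer sheets → 11-1-2; planed → 11-1-2-1. Scheduled 21%. quota on 11-1-2-1 open → in-quota 18%; anti-dumping (Osteria, 11-1): +32%; total 18% + 32% = 50%. → 50%.
Line C: coniferous → 11-2; plywood → 11-2-1; planed → 11-2-1-3. Scheduled 28%. Ferrule agreement on 11-2-1: RVC ≥ 60% → 13% available; preferential 13%. → 13%.
Line D: coniferous → 11-2; plywood → 11-2-1; rough → 11-2-1-2. Scheduled 27%. No special measure applies. → 27%.
Sum: 63% + 50% + 13% + 27% = 153%.

153%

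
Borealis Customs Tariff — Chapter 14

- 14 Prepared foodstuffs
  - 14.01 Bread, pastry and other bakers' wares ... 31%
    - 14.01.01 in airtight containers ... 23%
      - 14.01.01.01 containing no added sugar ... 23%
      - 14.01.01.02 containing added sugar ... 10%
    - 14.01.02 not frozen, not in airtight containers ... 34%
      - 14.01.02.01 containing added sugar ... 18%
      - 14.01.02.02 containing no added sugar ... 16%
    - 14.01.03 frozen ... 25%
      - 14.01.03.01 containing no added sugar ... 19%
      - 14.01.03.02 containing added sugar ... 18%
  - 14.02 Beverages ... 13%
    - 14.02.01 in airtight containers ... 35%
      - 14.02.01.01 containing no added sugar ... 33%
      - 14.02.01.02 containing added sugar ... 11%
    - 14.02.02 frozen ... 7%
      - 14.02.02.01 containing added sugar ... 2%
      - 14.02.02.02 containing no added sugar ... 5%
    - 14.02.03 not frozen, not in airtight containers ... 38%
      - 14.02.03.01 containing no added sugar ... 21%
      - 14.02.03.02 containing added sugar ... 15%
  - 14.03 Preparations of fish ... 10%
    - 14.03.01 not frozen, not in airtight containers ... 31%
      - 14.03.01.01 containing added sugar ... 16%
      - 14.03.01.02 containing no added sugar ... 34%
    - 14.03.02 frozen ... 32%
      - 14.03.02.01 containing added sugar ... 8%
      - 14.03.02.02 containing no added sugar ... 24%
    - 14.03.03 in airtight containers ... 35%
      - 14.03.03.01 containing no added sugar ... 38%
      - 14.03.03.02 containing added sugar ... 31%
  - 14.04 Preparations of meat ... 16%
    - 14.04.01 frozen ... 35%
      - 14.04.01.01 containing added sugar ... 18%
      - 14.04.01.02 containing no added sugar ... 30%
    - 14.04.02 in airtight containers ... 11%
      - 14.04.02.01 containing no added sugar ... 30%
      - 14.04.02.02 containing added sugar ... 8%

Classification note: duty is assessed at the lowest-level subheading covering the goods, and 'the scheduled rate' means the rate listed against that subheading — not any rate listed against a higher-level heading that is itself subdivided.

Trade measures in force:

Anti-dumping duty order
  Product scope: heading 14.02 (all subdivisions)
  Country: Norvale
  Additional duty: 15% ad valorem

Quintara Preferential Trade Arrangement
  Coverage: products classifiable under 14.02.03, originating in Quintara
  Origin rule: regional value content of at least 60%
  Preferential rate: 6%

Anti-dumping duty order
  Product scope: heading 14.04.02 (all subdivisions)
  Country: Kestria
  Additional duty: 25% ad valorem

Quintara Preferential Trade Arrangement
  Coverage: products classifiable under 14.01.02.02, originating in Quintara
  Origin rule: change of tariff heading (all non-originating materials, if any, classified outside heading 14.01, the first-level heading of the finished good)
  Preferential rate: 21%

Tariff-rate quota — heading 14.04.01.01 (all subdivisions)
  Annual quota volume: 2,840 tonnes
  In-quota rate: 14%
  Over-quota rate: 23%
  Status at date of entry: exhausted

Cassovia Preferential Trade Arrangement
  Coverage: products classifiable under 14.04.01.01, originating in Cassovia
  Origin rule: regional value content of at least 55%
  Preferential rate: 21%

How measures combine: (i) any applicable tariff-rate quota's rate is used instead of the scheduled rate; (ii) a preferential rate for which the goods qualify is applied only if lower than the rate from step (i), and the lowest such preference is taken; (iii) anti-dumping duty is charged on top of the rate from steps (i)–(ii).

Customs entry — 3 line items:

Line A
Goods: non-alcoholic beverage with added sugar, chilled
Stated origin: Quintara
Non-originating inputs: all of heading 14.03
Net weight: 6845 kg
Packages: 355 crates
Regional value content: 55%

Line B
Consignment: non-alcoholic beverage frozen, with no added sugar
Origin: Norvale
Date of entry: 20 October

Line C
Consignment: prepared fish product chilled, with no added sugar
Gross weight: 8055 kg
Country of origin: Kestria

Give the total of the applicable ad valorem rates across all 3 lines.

69%

Line A: non-alcoholic beverage → 14.02; chilled → 14.02.03; with added sugar → 14.02.03.02. Scheduled 15%. Quintara agreement on 14.02.03: RVC < 60%; Quintara agreement on 14.01.02.02: 14.02.03.02 not covered. → 15%.
Line B: non-alcoholic beverage → 14.02; frozen → 14.02.02; with no added sugar → 14.02.02.02. Scheduled 5%. anti-dumping (Norvale, 14.02): +15%; total 5% + 15% = 20%. → 20%.
Line C: prepared fish product → 14.03; chilled → 14.03.01; with no added sugar → 14.03.01.02. Scheduled 34%. No special measure applies. → 34%.
Sum: 15% + 20% + 34% = 69%.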